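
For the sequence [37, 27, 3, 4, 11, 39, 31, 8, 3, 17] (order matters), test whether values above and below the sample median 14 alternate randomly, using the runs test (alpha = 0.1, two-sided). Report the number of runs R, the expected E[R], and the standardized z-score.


Step 1: Compute median = 14; label A = above, B = below.
Labels in order: AABBBAABBA  (n_A = 5, n_B = 5)
Step 2: Count runs R = 5.
Step 3: Under H0 (random ordering), E[R] = 2*n_A*n_B/(n_A+n_B) + 1 = 2*5*5/10 + 1 = 6.0000.
        Var[R] = 2*n_A*n_B*(2*n_A*n_B - n_A - n_B) / ((n_A+n_B)^2 * (n_A+n_B-1)) = 2000/900 = 2.2222.
        SD[R] = 1.4907.
Step 4: Continuity-corrected z = (R + 0.5 - E[R]) / SD[R] = (5 + 0.5 - 6.0000) / 1.4907 = -0.3354.
Step 5: Two-sided p-value via normal approximation = 2*(1 - Phi(|z|)) = 0.737316.
Step 6: alpha = 0.1. fail to reject H0.

R = 5, z = -0.3354, p = 0.737316, fail to reject H0.


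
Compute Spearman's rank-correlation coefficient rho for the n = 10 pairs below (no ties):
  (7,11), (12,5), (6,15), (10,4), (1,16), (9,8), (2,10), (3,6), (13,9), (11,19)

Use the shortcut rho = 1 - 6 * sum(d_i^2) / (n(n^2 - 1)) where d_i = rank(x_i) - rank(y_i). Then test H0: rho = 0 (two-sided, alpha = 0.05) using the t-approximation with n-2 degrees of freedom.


Step 1: Rank x and y separately (midranks; no ties here).
rank(x): 7->5, 12->9, 6->4, 10->7, 1->1, 9->6, 2->2, 3->3, 13->10, 11->8
rank(y): 11->7, 5->2, 15->8, 4->1, 16->9, 8->4, 10->6, 6->3, 9->5, 19->10
Step 2: d_i = R_x(i) - R_y(i); compute d_i^2.
  (5-7)^2=4, (9-2)^2=49, (4-8)^2=16, (7-1)^2=36, (1-9)^2=64, (6-4)^2=4, (2-6)^2=16, (3-3)^2=0, (10-5)^2=25, (8-10)^2=4
sum(d^2) = 218.
Step 3: rho = 1 - 6*218 / (10*(10^2 - 1)) = 1 - 1308/990 = -0.321212.
Step 4: Under H0, t = rho * sqrt((n-2)/(1-rho^2)) = -0.9594 ~ t(8).
Step 5: Two-sided p-value from the t-distribution with 8 df = 0.365468.
Step 6: alpha = 0.05. fail to reject H0.

rho = -0.3212, p = 0.365468, fail to reject H0 at alpha = 0.05.


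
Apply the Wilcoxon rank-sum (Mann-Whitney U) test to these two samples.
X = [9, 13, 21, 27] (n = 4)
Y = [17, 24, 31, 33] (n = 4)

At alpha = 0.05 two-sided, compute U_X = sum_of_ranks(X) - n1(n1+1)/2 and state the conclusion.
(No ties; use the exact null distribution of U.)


Step 1: Combine and sort all 8 observations; assign midranks.
sorted (value, group): (9,X), (13,X), (17,Y), (21,X), (24,Y), (27,X), (31,Y), (33,Y)
ranks: 9->1, 13->2, 17->3, 21->4, 24->5, 27->6, 31->7, 33->8
Step 2: Rank sum for X: R1 = 1 + 2 + 4 + 6 = 13.
Step 3: U_X = R1 - n1(n1+1)/2 = 13 - 4*5/2 = 13 - 10 = 3.
       U_Y = n1*n2 - U_X = 16 - 3 = 13.
Step 4: No ties, so the exact null distribution of U (based on enumerating the C(8,4) = 70 equally likely rank assignments) gives the two-sided p-value.
Step 5: p-value = 0.200000; compare to alpha = 0.05. fail to reject H0.

U_X = 3, p = 0.200000, fail to reject H0 at alpha = 0.05.


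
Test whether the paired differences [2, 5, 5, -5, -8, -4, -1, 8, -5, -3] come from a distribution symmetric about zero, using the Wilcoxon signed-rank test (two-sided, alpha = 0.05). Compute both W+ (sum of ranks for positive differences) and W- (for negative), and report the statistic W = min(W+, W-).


Step 1: Drop any zero differences (none here) and take |d_i|.
|d| = [2, 5, 5, 5, 8, 4, 1, 8, 5, 3]
Step 2: Midrank |d_i| (ties get averaged ranks).
ranks: |2|->2, |5|->6.5, |5|->6.5, |5|->6.5, |8|->9.5, |4|->4, |1|->1, |8|->9.5, |5|->6.5, |3|->3
Step 3: Attach original signs; sum ranks with positive sign and with negative sign.
W+ = 2 + 6.5 + 6.5 + 9.5 = 24.5
W- = 6.5 + 9.5 + 4 + 1 + 6.5 + 3 = 30.5
(Check: W+ + W- = 55 should equal n(n+1)/2 = 55.)
Step 4: Test statistic W = min(W+, W-) = 24.5.
Step 5: Ties in |d|, so use the tie-corrected normal approximation.
        E[W] = n(n+1)/4 = 10*11/4 = 27.5.
        Tie groups: |d|=5 (t=4), |d|=8 (t=2); sum(t^3 - t) = 66.
        Var[W] = n(n+1)(2n+1)/24 - sum(t^3-t)/48 = 2310/24 - 66/48 = 94.875.
        z = (W - E[W]) / sqrt(Var[W]) = (24.5 - 27.5) / 9.7404 = -0.3080.
        Two-sided p = 2*Phi(z) = 0.758085.
Step 6: alpha = 0.05. fail to reject H0.

W+ = 24.5, W- = 30.5, W = min = 24.5, p = 0.758085, fail to reject H0.


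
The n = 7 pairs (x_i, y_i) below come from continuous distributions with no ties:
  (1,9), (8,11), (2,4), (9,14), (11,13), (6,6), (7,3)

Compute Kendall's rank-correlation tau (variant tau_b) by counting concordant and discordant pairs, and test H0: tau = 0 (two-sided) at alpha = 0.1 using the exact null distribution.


Step 1: Enumerate the 21 unordered pairs (i,j) with i<j and classify each by sign(x_j-x_i) * sign(y_j-y_i).
  (1,2):dx=+7,dy=+2->C; (1,3):dx=+1,dy=-5->D; (1,4):dx=+8,dy=+5->C; (1,5):dx=+10,dy=+4->C
  (1,6):dx=+5,dy=-3->D; (1,7):dx=+6,dy=-6->D; (2,3):dx=-6,dy=-7->C; (2,4):dx=+1,dy=+3->C
  (2,5):dx=+3,dy=+2->C; (2,6):dx=-2,dy=-5->C; (2,7):dx=-1,dy=-8->C; (3,4):dx=+7,dy=+10->C
  (3,5):dx=+9,dy=+9->C; (3,6):dx=+4,dy=+2->C; (3,7):dx=+5,dy=-1->D; (4,5):dx=+2,dy=-1->D
  (4,6):dx=-3,dy=-8->C; (4,7):dx=-2,dy=-11->C; (5,6):dx=-5,dy=-7->C; (5,7):dx=-4,dy=-10->C
  (6,7):dx=+1,dy=-3->D
Step 2: C = 15, D = 6, total pairs = 21.
Step 3: tau = (C - D)/(n(n-1)/2) = (15 - 6)/21 = 0.428571.
Step 4: Exact two-sided p-value (enumerate n! = 5040 permutations of y under H0): p = 0.238889.
Step 5: alpha = 0.1. fail to reject H0.

tau_b = 0.4286 (C=15, D=6), p = 0.238889, fail to reject H0.


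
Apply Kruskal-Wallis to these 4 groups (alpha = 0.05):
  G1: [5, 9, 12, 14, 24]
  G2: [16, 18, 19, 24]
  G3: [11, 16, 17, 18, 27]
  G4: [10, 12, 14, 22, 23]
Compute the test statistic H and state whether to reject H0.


Step 1: Combine all N = 19 observations and assign midranks.
sorted (value, group, rank): (5,G1,1), (9,G1,2), (10,G4,3), (11,G3,4), (12,G1,5.5), (12,G4,5.5), (14,G1,7.5), (14,G4,7.5), (16,G2,9.5), (16,G3,9.5), (17,G3,11), (18,G2,12.5), (18,G3,12.5), (19,G2,14), (22,G4,15), (23,G4,16), (24,G1,17.5), (24,G2,17.5), (27,G3,19)
Step 2: Sum ranks within each group.
R_1 = 33.5 (n_1 = 5)
R_2 = 53.5 (n_2 = 4)
R_3 = 56 (n_3 = 5)
R_4 = 47 (n_4 = 5)
Step 3: H = 12/(N(N+1)) * sum(R_i^2/n_i) - 3(N+1)
     = 12/(19*20) * (33.5^2/5 + 53.5^2/4 + 56^2/5 + 47^2/5) - 3*20
     = 0.031579 * 2009.01 - 60
     = 3.442500.
Step 4: Ties present; correction factor C = 1 - 30/(19^3 - 19) = 0.995614. Corrected H = 3.442500 / 0.995614 = 3.457665.
Step 5: Under H0, H ~ chi^2(3); p-value = 0.326294.
Step 6: alpha = 0.05. fail to reject H0.

H = 3.4577, df = 3, p = 0.326294, fail to reject H0.


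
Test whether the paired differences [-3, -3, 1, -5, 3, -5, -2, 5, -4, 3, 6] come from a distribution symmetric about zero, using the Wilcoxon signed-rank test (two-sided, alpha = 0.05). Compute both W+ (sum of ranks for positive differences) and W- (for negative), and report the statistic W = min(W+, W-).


Step 1: Drop any zero differences (none here) and take |d_i|.
|d| = [3, 3, 1, 5, 3, 5, 2, 5, 4, 3, 6]
Step 2: Midrank |d_i| (ties get averaged ranks).
ranks: |3|->4.5, |3|->4.5, |1|->1, |5|->9, |3|->4.5, |5|->9, |2|->2, |5|->9, |4|->7, |3|->4.5, |6|->11
Step 3: Attach original signs; sum ranks with positive sign and with negative sign.
W+ = 1 + 4.5 + 9 + 4.5 + 11 = 30
W- = 4.5 + 4.5 + 9 + 9 + 2 + 7 = 36
(Check: W+ + W- = 66 should equal n(n+1)/2 = 66.)
Step 4: Test statistic W = min(W+, W-) = 30.
Step 5: Ties in |d|, so use the tie-corrected normal approximation.
        E[W] = n(n+1)/4 = 11*12/4 = 33.
        Tie groups: |d|=3 (t=4), |d|=5 (t=3); sum(t^3 - t) = 84.
        Var[W] = n(n+1)(2n+1)/24 - sum(t^3-t)/48 = 3036/24 - 84/48 = 124.75.
        z = (W - E[W]) / sqrt(Var[W]) = (30 - 33) / 11.1692 = -0.2686.
        Two-sided p = 2*Phi(z) = 0.788240.
Step 6: alpha = 0.05. fail to reject H0.

W+ = 30, W- = 36, W = min = 30, p = 0.788240, fail to reject H0.


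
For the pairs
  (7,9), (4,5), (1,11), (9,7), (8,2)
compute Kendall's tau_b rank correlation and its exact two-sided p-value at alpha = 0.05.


Step 1: Enumerate the 10 unordered pairs (i,j) with i<j and classify each by sign(x_j-x_i) * sign(y_j-y_i).
  (1,2):dx=-3,dy=-4->C; (1,3):dx=-6,dy=+2->D; (1,4):dx=+2,dy=-2->D; (1,5):dx=+1,dy=-7->D
  (2,3):dx=-3,dy=+6->D; (2,4):dx=+5,dy=+2->C; (2,5):dx=+4,dy=-3->D; (3,4):dx=+8,dy=-4->D
  (3,5):dx=+7,dy=-9->D; (4,5):dx=-1,dy=-5->C
Step 2: C = 3, D = 7, total pairs = 10.
Step 3: tau = (C - D)/(n(n-1)/2) = (3 - 7)/10 = -0.400000.
Step 4: Exact two-sided p-value (enumerate n! = 120 permutations of y under H0): p = 0.483333.
Step 5: alpha = 0.05. fail to reject H0.

tau_b = -0.4000 (C=3, D=7), p = 0.483333, fail to reject H0.


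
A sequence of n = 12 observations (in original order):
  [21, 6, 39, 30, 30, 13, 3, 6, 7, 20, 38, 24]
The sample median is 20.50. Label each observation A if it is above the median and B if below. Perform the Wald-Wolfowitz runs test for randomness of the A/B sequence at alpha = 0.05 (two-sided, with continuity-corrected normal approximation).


Step 1: Compute median = 20.50; label A = above, B = below.
Labels in order: ABAAABBBBBAA  (n_A = 6, n_B = 6)
Step 2: Count runs R = 5.
Step 3: Under H0 (random ordering), E[R] = 2*n_A*n_B/(n_A+n_B) + 1 = 2*6*6/12 + 1 = 7.0000.
        Var[R] = 2*n_A*n_B*(2*n_A*n_B - n_A - n_B) / ((n_A+n_B)^2 * (n_A+n_B-1)) = 4320/1584 = 2.7273.
        SD[R] = 1.6514.
Step 4: Continuity-corrected z = (R + 0.5 - E[R]) / SD[R] = (5 + 0.5 - 7.0000) / 1.6514 = -0.9083.
Step 5: Two-sided p-value via normal approximation = 2*(1 - Phi(|z|)) = 0.363722.
Step 6: alpha = 0.05. fail to reject H0.

R = 5, z = -0.9083, p = 0.363722, fail to reject H0.


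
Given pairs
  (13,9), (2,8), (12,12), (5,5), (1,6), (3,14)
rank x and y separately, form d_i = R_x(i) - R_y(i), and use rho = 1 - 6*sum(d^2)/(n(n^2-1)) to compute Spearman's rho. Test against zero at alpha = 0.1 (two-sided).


Step 1: Rank x and y separately (midranks; no ties here).
rank(x): 13->6, 2->2, 12->5, 5->4, 1->1, 3->3
rank(y): 9->4, 8->3, 12->5, 5->1, 6->2, 14->6
Step 2: d_i = R_x(i) - R_y(i); compute d_i^2.
  (6-4)^2=4, (2-3)^2=1, (5-5)^2=0, (4-1)^2=9, (1-2)^2=1, (3-6)^2=9
sum(d^2) = 24.
Step 3: rho = 1 - 6*24 / (6*(6^2 - 1)) = 1 - 144/210 = 0.314286.
Step 4: Under H0, t = rho * sqrt((n-2)/(1-rho^2)) = 0.6621 ~ t(4).
Step 5: Two-sided p-value from the t-distribution with 4 df = 0.544093.
Step 6: alpha = 0.1. fail to reject H0.

rho = 0.3143, p = 0.544093, fail to reject H0 at alpha = 0.1.


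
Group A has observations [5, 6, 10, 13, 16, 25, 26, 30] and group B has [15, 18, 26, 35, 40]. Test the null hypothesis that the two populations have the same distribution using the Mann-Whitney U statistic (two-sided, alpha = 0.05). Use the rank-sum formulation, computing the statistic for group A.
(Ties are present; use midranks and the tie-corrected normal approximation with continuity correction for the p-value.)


Step 1: Combine and sort all 13 observations; assign midranks.
sorted (value, group): (5,X), (6,X), (10,X), (13,X), (15,Y), (16,X), (18,Y), (25,X), (26,X), (26,Y), (30,X), (35,Y), (40,Y)
ranks: 5->1, 6->2, 10->3, 13->4, 15->5, 16->6, 18->7, 25->8, 26->9.5, 26->9.5, 30->11, 35->12, 40->13
Step 2: Rank sum for X: R1 = 1 + 2 + 3 + 4 + 6 + 8 + 9.5 + 11 = 44.5.
Step 3: U_X = R1 - n1(n1+1)/2 = 44.5 - 8*9/2 = 44.5 - 36 = 8.5.
       U_Y = n1*n2 - U_X = 40 - 8.5 = 31.5.
Step 4: Ties are present, so use the tie-corrected normal approximation (with continuity correction) for the p-value.
Step 5: p-value = 0.106864; compare to alpha = 0.05. fail to reject H0.

U_X = 8.5, p = 0.106864, fail to reject H0 at alpha = 0.05.


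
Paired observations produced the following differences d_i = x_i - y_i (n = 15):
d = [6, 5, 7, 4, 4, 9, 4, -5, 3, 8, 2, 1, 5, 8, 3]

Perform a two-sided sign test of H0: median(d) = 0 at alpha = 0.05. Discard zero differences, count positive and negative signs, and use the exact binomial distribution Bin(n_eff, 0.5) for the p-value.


Step 1: Discard zero differences. Original n = 15; n_eff = number of nonzero differences = 15.
Nonzero differences (with sign): +6, +5, +7, +4, +4, +9, +4, -5, +3, +8, +2, +1, +5, +8, +3
Step 2: Count signs: positive = 14, negative = 1.
Step 3: Under H0: P(positive) = 0.5, so the number of positives S ~ Bin(15, 0.5).
Step 4: Two-sided exact p-value = sum of Bin(15,0.5) probabilities at or below the observed probability = 0.000977.
Step 5: alpha = 0.05. reject H0.

n_eff = 15, pos = 14, neg = 1, p = 0.000977, reject H0.


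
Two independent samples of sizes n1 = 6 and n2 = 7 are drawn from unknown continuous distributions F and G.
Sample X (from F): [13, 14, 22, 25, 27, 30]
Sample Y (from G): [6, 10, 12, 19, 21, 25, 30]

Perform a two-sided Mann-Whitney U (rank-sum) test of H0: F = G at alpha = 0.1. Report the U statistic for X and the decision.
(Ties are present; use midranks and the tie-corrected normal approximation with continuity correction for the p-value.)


Step 1: Combine and sort all 13 observations; assign midranks.
sorted (value, group): (6,Y), (10,Y), (12,Y), (13,X), (14,X), (19,Y), (21,Y), (22,X), (25,X), (25,Y), (27,X), (30,X), (30,Y)
ranks: 6->1, 10->2, 12->3, 13->4, 14->5, 19->6, 21->7, 22->8, 25->9.5, 25->9.5, 27->11, 30->12.5, 30->12.5
Step 2: Rank sum for X: R1 = 4 + 5 + 8 + 9.5 + 11 + 12.5 = 50.
Step 3: U_X = R1 - n1(n1+1)/2 = 50 - 6*7/2 = 50 - 21 = 29.
       U_Y = n1*n2 - U_X = 42 - 29 = 13.
Step 4: Ties are present, so use the tie-corrected normal approximation (with continuity correction) for the p-value.
Step 5: p-value = 0.282651; compare to alpha = 0.1. fail to reject H0.

U_X = 29, p = 0.282651, fail to reject H0 at alpha = 0.1.


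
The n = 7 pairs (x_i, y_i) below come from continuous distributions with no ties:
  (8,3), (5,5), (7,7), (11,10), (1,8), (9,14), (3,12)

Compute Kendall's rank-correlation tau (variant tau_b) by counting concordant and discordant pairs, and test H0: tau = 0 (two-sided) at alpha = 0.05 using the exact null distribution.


Step 1: Enumerate the 21 unordered pairs (i,j) with i<j and classify each by sign(x_j-x_i) * sign(y_j-y_i).
  (1,2):dx=-3,dy=+2->D; (1,3):dx=-1,dy=+4->D; (1,4):dx=+3,dy=+7->C; (1,5):dx=-7,dy=+5->D
  (1,6):dx=+1,dy=+11->C; (1,7):dx=-5,dy=+9->D; (2,3):dx=+2,dy=+2->C; (2,4):dx=+6,dy=+5->C
  (2,5):dx=-4,dy=+3->D; (2,6):dx=+4,dy=+9->C; (2,7):dx=-2,dy=+7->D; (3,4):dx=+4,dy=+3->C
  (3,5):dx=-6,dy=+1->D; (3,6):dx=+2,dy=+7->C; (3,7):dx=-4,dy=+5->D; (4,5):dx=-10,dy=-2->C
  (4,6):dx=-2,dy=+4->D; (4,7):dx=-8,dy=+2->D; (5,6):dx=+8,dy=+6->C; (5,7):dx=+2,dy=+4->C
  (6,7):dx=-6,dy=-2->C
Step 2: C = 11, D = 10, total pairs = 21.
Step 3: tau = (C - D)/(n(n-1)/2) = (11 - 10)/21 = 0.047619.
Step 4: Exact two-sided p-value (enumerate n! = 5040 permutations of y under H0): p = 1.000000.
Step 5: alpha = 0.05. fail to reject H0.

tau_b = 0.0476 (C=11, D=10), p = 1.000000, fail to reject H0.


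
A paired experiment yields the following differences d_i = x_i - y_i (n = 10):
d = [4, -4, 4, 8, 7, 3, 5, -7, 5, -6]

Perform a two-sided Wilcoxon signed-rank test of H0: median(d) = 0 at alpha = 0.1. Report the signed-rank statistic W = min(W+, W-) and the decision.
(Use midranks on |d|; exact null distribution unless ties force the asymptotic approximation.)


Step 1: Drop any zero differences (none here) and take |d_i|.
|d| = [4, 4, 4, 8, 7, 3, 5, 7, 5, 6]
Step 2: Midrank |d_i| (ties get averaged ranks).
ranks: |4|->3, |4|->3, |4|->3, |8|->10, |7|->8.5, |3|->1, |5|->5.5, |7|->8.5, |5|->5.5, |6|->7
Step 3: Attach original signs; sum ranks with positive sign and with negative sign.
W+ = 3 + 3 + 10 + 8.5 + 1 + 5.5 + 5.5 = 36.5
W- = 3 + 8.5 + 7 = 18.5
(Check: W+ + W- = 55 should equal n(n+1)/2 = 55.)
Step 4: Test statistic W = min(W+, W-) = 18.5.
Step 5: Ties in |d|, so use the tie-corrected normal approximation.
        E[W] = n(n+1)/4 = 10*11/4 = 27.5.
        Tie groups: |d|=4 (t=3), |d|=5 (t=2), |d|=7 (t=2); sum(t^3 - t) = 36.
        Var[W] = n(n+1)(2n+1)/24 - sum(t^3-t)/48 = 2310/24 - 36/48 = 95.5.
        z = (W - E[W]) / sqrt(Var[W]) = (18.5 - 27.5) / 9.7724 = -0.9210.
        Two-sided p = 2*Phi(z) = 0.357071.
Step 6: alpha = 0.1. fail to reject H0.

W+ = 36.5, W- = 18.5, W = min = 18.5, p = 0.357071, fail to reject H0.


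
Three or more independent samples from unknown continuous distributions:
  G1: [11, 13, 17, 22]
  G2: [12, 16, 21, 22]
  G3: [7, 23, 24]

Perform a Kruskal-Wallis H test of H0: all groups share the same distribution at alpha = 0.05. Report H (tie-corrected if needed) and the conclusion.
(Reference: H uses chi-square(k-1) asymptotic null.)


Step 1: Combine all N = 11 observations and assign midranks.
sorted (value, group, rank): (7,G3,1), (11,G1,2), (12,G2,3), (13,G1,4), (16,G2,5), (17,G1,6), (21,G2,7), (22,G1,8.5), (22,G2,8.5), (23,G3,10), (24,G3,11)
Step 2: Sum ranks within each group.
R_1 = 20.5 (n_1 = 4)
R_2 = 23.5 (n_2 = 4)
R_3 = 22 (n_3 = 3)
Step 3: H = 12/(N(N+1)) * sum(R_i^2/n_i) - 3(N+1)
     = 12/(11*12) * (20.5^2/4 + 23.5^2/4 + 22^2/3) - 3*12
     = 0.090909 * 404.458 - 36
     = 0.768939.
Step 4: Ties present; correction factor C = 1 - 6/(11^3 - 11) = 0.995455. Corrected H = 0.768939 / 0.995455 = 0.772451.
Step 5: Under H0, H ~ chi^2(2); p-value = 0.679617.
Step 6: alpha = 0.05. fail to reject H0.

H = 0.7725, df = 2, p = 0.679617, fail to reject H0.


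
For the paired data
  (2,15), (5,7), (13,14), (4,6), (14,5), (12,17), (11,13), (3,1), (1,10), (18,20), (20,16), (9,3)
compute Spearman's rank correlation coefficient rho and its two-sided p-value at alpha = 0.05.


Step 1: Rank x and y separately (midranks; no ties here).
rank(x): 2->2, 5->5, 13->9, 4->4, 14->10, 12->8, 11->7, 3->3, 1->1, 18->11, 20->12, 9->6
rank(y): 15->9, 7->5, 14->8, 6->4, 5->3, 17->11, 13->7, 1->1, 10->6, 20->12, 16->10, 3->2
Step 2: d_i = R_x(i) - R_y(i); compute d_i^2.
  (2-9)^2=49, (5-5)^2=0, (9-8)^2=1, (4-4)^2=0, (10-3)^2=49, (8-11)^2=9, (7-7)^2=0, (3-1)^2=4, (1-6)^2=25, (11-12)^2=1, (12-10)^2=4, (6-2)^2=16
sum(d^2) = 158.
Step 3: rho = 1 - 6*158 / (12*(12^2 - 1)) = 1 - 948/1716 = 0.447552.
Step 4: Under H0, t = rho * sqrt((n-2)/(1-rho^2)) = 1.5826 ~ t(10).
Step 5: Two-sided p-value from the t-distribution with 10 df = 0.144586.
Step 6: alpha = 0.05. fail to reject H0.

rho = 0.4476, p = 0.144586, fail to reject H0 at alpha = 0.05.


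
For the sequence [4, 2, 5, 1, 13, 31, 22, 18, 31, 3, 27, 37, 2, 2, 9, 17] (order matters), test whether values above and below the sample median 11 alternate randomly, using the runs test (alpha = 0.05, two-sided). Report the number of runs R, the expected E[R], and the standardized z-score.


Step 1: Compute median = 11; label A = above, B = below.
Labels in order: BBBBAAAAABAABBBA  (n_A = 8, n_B = 8)
Step 2: Count runs R = 6.
Step 3: Under H0 (random ordering), E[R] = 2*n_A*n_B/(n_A+n_B) + 1 = 2*8*8/16 + 1 = 9.0000.
        Var[R] = 2*n_A*n_B*(2*n_A*n_B - n_A - n_B) / ((n_A+n_B)^2 * (n_A+n_B-1)) = 14336/3840 = 3.7333.
        SD[R] = 1.9322.
Step 4: Continuity-corrected z = (R + 0.5 - E[R]) / SD[R] = (6 + 0.5 - 9.0000) / 1.9322 = -1.2939.
Step 5: Two-sided p-value via normal approximation = 2*(1 - Phi(|z|)) = 0.195709.
Step 6: alpha = 0.05. fail to reject H0.

R = 6, z = -1.2939, p = 0.195709, fail to reject H0.


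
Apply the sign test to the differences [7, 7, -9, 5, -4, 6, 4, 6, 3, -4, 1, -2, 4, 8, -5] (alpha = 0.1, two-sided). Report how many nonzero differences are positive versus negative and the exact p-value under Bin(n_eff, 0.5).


Step 1: Discard zero differences. Original n = 15; n_eff = number of nonzero differences = 15.
Nonzero differences (with sign): +7, +7, -9, +5, -4, +6, +4, +6, +3, -4, +1, -2, +4, +8, -5
Step 2: Count signs: positive = 10, negative = 5.
Step 3: Under H0: P(positive) = 0.5, so the number of positives S ~ Bin(15, 0.5).
Step 4: Two-sided exact p-value = sum of Bin(15,0.5) probabilities at or below the observed probability = 0.301758.
Step 5: alpha = 0.1. fail to reject H0.

n_eff = 15, pos = 10, neg = 5, p = 0.301758, fail to reject H0.


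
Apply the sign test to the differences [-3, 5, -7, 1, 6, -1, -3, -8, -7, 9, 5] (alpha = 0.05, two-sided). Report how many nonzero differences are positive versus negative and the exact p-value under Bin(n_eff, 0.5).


Step 1: Discard zero differences. Original n = 11; n_eff = number of nonzero differences = 11.
Nonzero differences (with sign): -3, +5, -7, +1, +6, -1, -3, -8, -7, +9, +5
Step 2: Count signs: positive = 5, negative = 6.
Step 3: Under H0: P(positive) = 0.5, so the number of positives S ~ Bin(11, 0.5).
Step 4: Two-sided exact p-value = sum of Bin(11,0.5) probabilities at or below the observed probability = 1.000000.
Step 5: alpha = 0.05. fail to reject H0.

n_eff = 11, pos = 5, neg = 6, p = 1.000000, fail to reject H0.


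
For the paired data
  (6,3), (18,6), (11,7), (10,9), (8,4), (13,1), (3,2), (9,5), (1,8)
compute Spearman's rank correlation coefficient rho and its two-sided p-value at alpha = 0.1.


Step 1: Rank x and y separately (midranks; no ties here).
rank(x): 6->3, 18->9, 11->7, 10->6, 8->4, 13->8, 3->2, 9->5, 1->1
rank(y): 3->3, 6->6, 7->7, 9->9, 4->4, 1->1, 2->2, 5->5, 8->8
Step 2: d_i = R_x(i) - R_y(i); compute d_i^2.
  (3-3)^2=0, (9-6)^2=9, (7-7)^2=0, (6-9)^2=9, (4-4)^2=0, (8-1)^2=49, (2-2)^2=0, (5-5)^2=0, (1-8)^2=49
sum(d^2) = 116.
Step 3: rho = 1 - 6*116 / (9*(9^2 - 1)) = 1 - 696/720 = 0.033333.
Step 4: Under H0, t = rho * sqrt((n-2)/(1-rho^2)) = 0.0882 ~ t(7).
Step 5: Two-sided p-value from the t-distribution with 7 df = 0.932157.
Step 6: alpha = 0.1. fail to reject H0.

rho = 0.0333, p = 0.932157, fail to reject H0 at alpha = 0.1.


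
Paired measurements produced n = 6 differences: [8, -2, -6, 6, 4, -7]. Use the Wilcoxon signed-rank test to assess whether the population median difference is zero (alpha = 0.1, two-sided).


Step 1: Drop any zero differences (none here) and take |d_i|.
|d| = [8, 2, 6, 6, 4, 7]
Step 2: Midrank |d_i| (ties get averaged ranks).
ranks: |8|->6, |2|->1, |6|->3.5, |6|->3.5, |4|->2, |7|->5
Step 3: Attach original signs; sum ranks with positive sign and with negative sign.
W+ = 6 + 3.5 + 2 = 11.5
W- = 1 + 3.5 + 5 = 9.5
(Check: W+ + W- = 21 should equal n(n+1)/2 = 21.)
Step 4: Test statistic W = min(W+, W-) = 9.5.
Step 5: Ties in |d|, so use the tie-corrected normal approximation.
        E[W] = n(n+1)/4 = 6*7/4 = 10.5.
        Tie groups: |d|=6 (t=2); sum(t^3 - t) = 6.
        Var[W] = n(n+1)(2n+1)/24 - sum(t^3-t)/48 = 546/24 - 6/48 = 22.625.
        z = (W - E[W]) / sqrt(Var[W]) = (9.5 - 10.5) / 4.7566 = -0.2102.
        Two-sided p = 2*Phi(z) = 0.833484.
Step 6: alpha = 0.1. fail to reject H0.

W+ = 11.5, W- = 9.5, W = min = 9.5, p = 0.833484, fail to reject H0.


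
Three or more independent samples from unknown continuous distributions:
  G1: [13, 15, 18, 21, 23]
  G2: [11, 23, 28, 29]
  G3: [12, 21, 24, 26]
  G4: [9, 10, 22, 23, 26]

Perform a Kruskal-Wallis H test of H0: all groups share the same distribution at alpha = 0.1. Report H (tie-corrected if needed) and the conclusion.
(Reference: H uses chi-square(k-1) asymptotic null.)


Step 1: Combine all N = 18 observations and assign midranks.
sorted (value, group, rank): (9,G4,1), (10,G4,2), (11,G2,3), (12,G3,4), (13,G1,5), (15,G1,6), (18,G1,7), (21,G1,8.5), (21,G3,8.5), (22,G4,10), (23,G1,12), (23,G2,12), (23,G4,12), (24,G3,14), (26,G3,15.5), (26,G4,15.5), (28,G2,17), (29,G2,18)
Step 2: Sum ranks within each group.
R_1 = 38.5 (n_1 = 5)
R_2 = 50 (n_2 = 4)
R_3 = 42 (n_3 = 4)
R_4 = 40.5 (n_4 = 5)
Step 3: H = 12/(N(N+1)) * sum(R_i^2/n_i) - 3(N+1)
     = 12/(18*19) * (38.5^2/5 + 50^2/4 + 42^2/4 + 40.5^2/5) - 3*19
     = 0.035088 * 1690.5 - 57
     = 2.315789.
Step 4: Ties present; correction factor C = 1 - 36/(18^3 - 18) = 0.993808. Corrected H = 2.315789 / 0.993808 = 2.330218.
Step 5: Under H0, H ~ chi^2(3); p-value = 0.506757.
Step 6: alpha = 0.1. fail to reject H0.

H = 2.3302, df = 3, p = 0.506757, fail to reject H0.


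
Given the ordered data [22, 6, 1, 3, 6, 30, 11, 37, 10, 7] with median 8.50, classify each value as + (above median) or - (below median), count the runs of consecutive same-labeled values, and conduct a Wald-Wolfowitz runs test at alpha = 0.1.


Step 1: Compute median = 8.50; label A = above, B = below.
Labels in order: ABBBBAAAAB  (n_A = 5, n_B = 5)
Step 2: Count runs R = 4.
Step 3: Under H0 (random ordering), E[R] = 2*n_A*n_B/(n_A+n_B) + 1 = 2*5*5/10 + 1 = 6.0000.
        Var[R] = 2*n_A*n_B*(2*n_A*n_B - n_A - n_B) / ((n_A+n_B)^2 * (n_A+n_B-1)) = 2000/900 = 2.2222.
        SD[R] = 1.4907.
Step 4: Continuity-corrected z = (R + 0.5 - E[R]) / SD[R] = (4 + 0.5 - 6.0000) / 1.4907 = -1.0062.
Step 5: Two-sided p-value via normal approximation = 2*(1 - Phi(|z|)) = 0.314305.
Step 6: alpha = 0.1. fail to reject H0.

R = 4, z = -1.0062, p = 0.314305, fail to reject H0.


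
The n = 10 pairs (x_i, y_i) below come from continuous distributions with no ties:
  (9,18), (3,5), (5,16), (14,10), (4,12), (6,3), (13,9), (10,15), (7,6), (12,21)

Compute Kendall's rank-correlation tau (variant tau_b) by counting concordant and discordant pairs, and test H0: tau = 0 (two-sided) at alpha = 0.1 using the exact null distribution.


Step 1: Enumerate the 45 unordered pairs (i,j) with i<j and classify each by sign(x_j-x_i) * sign(y_j-y_i).
  (1,2):dx=-6,dy=-13->C; (1,3):dx=-4,dy=-2->C; (1,4):dx=+5,dy=-8->D; (1,5):dx=-5,dy=-6->C
  (1,6):dx=-3,dy=-15->C; (1,7):dx=+4,dy=-9->D; (1,8):dx=+1,dy=-3->D; (1,9):dx=-2,dy=-12->C
  (1,10):dx=+3,dy=+3->C; (2,3):dx=+2,dy=+11->C; (2,4):dx=+11,dy=+5->C; (2,5):dx=+1,dy=+7->C
  (2,6):dx=+3,dy=-2->D; (2,7):dx=+10,dy=+4->C; (2,8):dx=+7,dy=+10->C; (2,9):dx=+4,dy=+1->C
  (2,10):dx=+9,dy=+16->C; (3,4):dx=+9,dy=-6->D; (3,5):dx=-1,dy=-4->C; (3,6):dx=+1,dy=-13->D
  (3,7):dx=+8,dy=-7->D; (3,8):dx=+5,dy=-1->D; (3,9):dx=+2,dy=-10->D; (3,10):dx=+7,dy=+5->C
  (4,5):dx=-10,dy=+2->D; (4,6):dx=-8,dy=-7->C; (4,7):dx=-1,dy=-1->C; (4,8):dx=-4,dy=+5->D
  (4,9):dx=-7,dy=-4->C; (4,10):dx=-2,dy=+11->D; (5,6):dx=+2,dy=-9->D; (5,7):dx=+9,dy=-3->D
  (5,8):dx=+6,dy=+3->C; (5,9):dx=+3,dy=-6->D; (5,10):dx=+8,dy=+9->C; (6,7):dx=+7,dy=+6->C
  (6,8):dx=+4,dy=+12->C; (6,9):dx=+1,dy=+3->C; (6,10):dx=+6,dy=+18->C; (7,8):dx=-3,dy=+6->D
  (7,9):dx=-6,dy=-3->C; (7,10):dx=-1,dy=+12->D; (8,9):dx=-3,dy=-9->C; (8,10):dx=+2,dy=+6->C
  (9,10):dx=+5,dy=+15->C
Step 2: C = 28, D = 17, total pairs = 45.
Step 3: tau = (C - D)/(n(n-1)/2) = (28 - 17)/45 = 0.244444.
Step 4: Exact two-sided p-value (enumerate n! = 3628800 permutations of y under H0): p = 0.380720.
Step 5: alpha = 0.1. fail to reject H0.

tau_b = 0.2444 (C=28, D=17), p = 0.380720, fail to reject H0.


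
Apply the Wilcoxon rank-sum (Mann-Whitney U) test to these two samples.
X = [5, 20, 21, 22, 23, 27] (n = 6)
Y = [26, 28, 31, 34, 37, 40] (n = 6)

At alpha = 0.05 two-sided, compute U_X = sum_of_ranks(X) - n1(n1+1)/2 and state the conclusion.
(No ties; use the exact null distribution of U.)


Step 1: Combine and sort all 12 observations; assign midranks.
sorted (value, group): (5,X), (20,X), (21,X), (22,X), (23,X), (26,Y), (27,X), (28,Y), (31,Y), (34,Y), (37,Y), (40,Y)
ranks: 5->1, 20->2, 21->3, 22->4, 23->5, 26->6, 27->7, 28->8, 31->9, 34->10, 37->11, 40->12
Step 2: Rank sum for X: R1 = 1 + 2 + 3 + 4 + 5 + 7 = 22.
Step 3: U_X = R1 - n1(n1+1)/2 = 22 - 6*7/2 = 22 - 21 = 1.
       U_Y = n1*n2 - U_X = 36 - 1 = 35.
Step 4: No ties, so the exact null distribution of U (based on enumerating the C(12,6) = 924 equally likely rank assignments) gives the two-sided p-value.
Step 5: p-value = 0.004329; compare to alpha = 0.05. reject H0.

U_X = 1, p = 0.004329, reject H0 at alpha = 0.05.


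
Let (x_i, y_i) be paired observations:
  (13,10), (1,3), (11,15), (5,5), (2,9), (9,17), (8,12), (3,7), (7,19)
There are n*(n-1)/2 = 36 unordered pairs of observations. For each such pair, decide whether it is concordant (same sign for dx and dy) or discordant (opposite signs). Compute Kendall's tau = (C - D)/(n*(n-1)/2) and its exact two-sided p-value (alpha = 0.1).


Step 1: Enumerate the 36 unordered pairs (i,j) with i<j and classify each by sign(x_j-x_i) * sign(y_j-y_i).
  (1,2):dx=-12,dy=-7->C; (1,3):dx=-2,dy=+5->D; (1,4):dx=-8,dy=-5->C; (1,5):dx=-11,dy=-1->C
  (1,6):dx=-4,dy=+7->D; (1,7):dx=-5,dy=+2->D; (1,8):dx=-10,dy=-3->C; (1,9):dx=-6,dy=+9->D
  (2,3):dx=+10,dy=+12->C; (2,4):dx=+4,dy=+2->C; (2,5):dx=+1,dy=+6->C; (2,6):dx=+8,dy=+14->C
  (2,7):dx=+7,dy=+9->C; (2,8):dx=+2,dy=+4->C; (2,9):dx=+6,dy=+16->C; (3,4):dx=-6,dy=-10->C
  (3,5):dx=-9,dy=-6->C; (3,6):dx=-2,dy=+2->D; (3,7):dx=-3,dy=-3->C; (3,8):dx=-8,dy=-8->C
  (3,9):dx=-4,dy=+4->D; (4,5):dx=-3,dy=+4->D; (4,6):dx=+4,dy=+12->C; (4,7):dx=+3,dy=+7->C
  (4,8):dx=-2,dy=+2->D; (4,9):dx=+2,dy=+14->C; (5,6):dx=+7,dy=+8->C; (5,7):dx=+6,dy=+3->C
  (5,8):dx=+1,dy=-2->D; (5,9):dx=+5,dy=+10->C; (6,7):dx=-1,dy=-5->C; (6,8):dx=-6,dy=-10->C
  (6,9):dx=-2,dy=+2->D; (7,8):dx=-5,dy=-5->C; (7,9):dx=-1,dy=+7->D; (8,9):dx=+4,dy=+12->C
Step 2: C = 25, D = 11, total pairs = 36.
Step 3: tau = (C - D)/(n(n-1)/2) = (25 - 11)/36 = 0.388889.
Step 4: Exact two-sided p-value (enumerate n! = 362880 permutations of y under H0): p = 0.180181.
Step 5: alpha = 0.1. fail to reject H0.

tau_b = 0.3889 (C=25, D=11), p = 0.180181, fail to reject H0.


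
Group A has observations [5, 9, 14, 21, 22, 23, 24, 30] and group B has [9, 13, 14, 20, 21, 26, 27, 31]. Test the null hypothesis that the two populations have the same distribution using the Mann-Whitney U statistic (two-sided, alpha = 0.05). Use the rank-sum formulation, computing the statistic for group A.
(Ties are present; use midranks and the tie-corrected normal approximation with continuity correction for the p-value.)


Step 1: Combine and sort all 16 observations; assign midranks.
sorted (value, group): (5,X), (9,X), (9,Y), (13,Y), (14,X), (14,Y), (20,Y), (21,X), (21,Y), (22,X), (23,X), (24,X), (26,Y), (27,Y), (30,X), (31,Y)
ranks: 5->1, 9->2.5, 9->2.5, 13->4, 14->5.5, 14->5.5, 20->7, 21->8.5, 21->8.5, 22->10, 23->11, 24->12, 26->13, 27->14, 30->15, 31->16
Step 2: Rank sum for X: R1 = 1 + 2.5 + 5.5 + 8.5 + 10 + 11 + 12 + 15 = 65.5.
Step 3: U_X = R1 - n1(n1+1)/2 = 65.5 - 8*9/2 = 65.5 - 36 = 29.5.
       U_Y = n1*n2 - U_X = 64 - 29.5 = 34.5.
Step 4: Ties are present, so use the tie-corrected normal approximation (with continuity correction) for the p-value.
Step 5: p-value = 0.833272; compare to alpha = 0.05. fail to reject H0.

U_X = 29.5, p = 0.833272, fail to reject H0 at alpha = 0.05.


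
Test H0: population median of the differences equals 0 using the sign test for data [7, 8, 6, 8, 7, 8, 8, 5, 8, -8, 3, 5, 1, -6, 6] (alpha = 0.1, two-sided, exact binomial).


Step 1: Discard zero differences. Original n = 15; n_eff = number of nonzero differences = 15.
Nonzero differences (with sign): +7, +8, +6, +8, +7, +8, +8, +5, +8, -8, +3, +5, +1, -6, +6
Step 2: Count signs: positive = 13, negative = 2.
Step 3: Under H0: P(positive) = 0.5, so the number of positives S ~ Bin(15, 0.5).
Step 4: Two-sided exact p-value = sum of Bin(15,0.5) probabilities at or below the observed probability = 0.007385.
Step 5: alpha = 0.1. reject H0.

n_eff = 15, pos = 13, neg = 2, p = 0.007385, reject H0.


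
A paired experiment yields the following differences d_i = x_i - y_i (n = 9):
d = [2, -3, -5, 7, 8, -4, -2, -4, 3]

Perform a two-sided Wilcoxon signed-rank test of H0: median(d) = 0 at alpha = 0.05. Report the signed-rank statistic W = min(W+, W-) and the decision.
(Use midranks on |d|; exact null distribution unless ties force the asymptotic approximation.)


Step 1: Drop any zero differences (none here) and take |d_i|.
|d| = [2, 3, 5, 7, 8, 4, 2, 4, 3]
Step 2: Midrank |d_i| (ties get averaged ranks).
ranks: |2|->1.5, |3|->3.5, |5|->7, |7|->8, |8|->9, |4|->5.5, |2|->1.5, |4|->5.5, |3|->3.5
Step 3: Attach original signs; sum ranks with positive sign and with negative sign.
W+ = 1.5 + 8 + 9 + 3.5 = 22
W- = 3.5 + 7 + 5.5 + 1.5 + 5.5 = 23
(Check: W+ + W- = 45 should equal n(n+1)/2 = 45.)
Step 4: Test statistic W = min(W+, W-) = 22.
Step 5: Ties in |d|, so use the tie-corrected normal approximation.
        E[W] = n(n+1)/4 = 9*10/4 = 22.5.
        Tie groups: |d|=2 (t=2), |d|=3 (t=2), |d|=4 (t=2); sum(t^3 - t) = 18.
        Var[W] = n(n+1)(2n+1)/24 - sum(t^3-t)/48 = 1710/24 - 18/48 = 70.875.
        z = (W - E[W]) / sqrt(Var[W]) = (22 - 22.5) / 8.4187 = -0.0594.
        Two-sided p = 2*Phi(z) = 0.952640.
Step 6: alpha = 0.05. fail to reject H0.

W+ = 22, W- = 23, W = min = 22, p = 0.952640, fail to reject H0.


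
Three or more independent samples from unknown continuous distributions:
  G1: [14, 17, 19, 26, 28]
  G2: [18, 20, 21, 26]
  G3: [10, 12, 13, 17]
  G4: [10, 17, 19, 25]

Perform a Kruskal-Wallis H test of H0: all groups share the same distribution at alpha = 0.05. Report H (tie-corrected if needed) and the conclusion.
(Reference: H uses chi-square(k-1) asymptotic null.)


Step 1: Combine all N = 17 observations and assign midranks.
sorted (value, group, rank): (10,G3,1.5), (10,G4,1.5), (12,G3,3), (13,G3,4), (14,G1,5), (17,G1,7), (17,G3,7), (17,G4,7), (18,G2,9), (19,G1,10.5), (19,G4,10.5), (20,G2,12), (21,G2,13), (25,G4,14), (26,G1,15.5), (26,G2,15.5), (28,G1,17)
Step 2: Sum ranks within each group.
R_1 = 55 (n_1 = 5)
R_2 = 49.5 (n_2 = 4)
R_3 = 15.5 (n_3 = 4)
R_4 = 33 (n_4 = 4)
Step 3: H = 12/(N(N+1)) * sum(R_i^2/n_i) - 3(N+1)
     = 12/(17*18) * (55^2/5 + 49.5^2/4 + 15.5^2/4 + 33^2/4) - 3*18
     = 0.039216 * 1549.88 - 54
     = 6.779412.
Step 4: Ties present; correction factor C = 1 - 42/(17^3 - 17) = 0.991422. Corrected H = 6.779412 / 0.991422 = 6.838072.
Step 5: Under H0, H ~ chi^2(3); p-value = 0.077242.
Step 6: alpha = 0.05. fail to reject H0.

H = 6.8381, df = 3, p = 0.077242, fail to reject H0.


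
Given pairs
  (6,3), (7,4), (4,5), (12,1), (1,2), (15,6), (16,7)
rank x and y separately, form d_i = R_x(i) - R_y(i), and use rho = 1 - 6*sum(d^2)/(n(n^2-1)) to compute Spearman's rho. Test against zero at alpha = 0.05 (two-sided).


Step 1: Rank x and y separately (midranks; no ties here).
rank(x): 6->3, 7->4, 4->2, 12->5, 1->1, 15->6, 16->7
rank(y): 3->3, 4->4, 5->5, 1->1, 2->2, 6->6, 7->7
Step 2: d_i = R_x(i) - R_y(i); compute d_i^2.
  (3-3)^2=0, (4-4)^2=0, (2-5)^2=9, (5-1)^2=16, (1-2)^2=1, (6-6)^2=0, (7-7)^2=0
sum(d^2) = 26.
Step 3: rho = 1 - 6*26 / (7*(7^2 - 1)) = 1 - 156/336 = 0.535714.
Step 4: Under H0, t = rho * sqrt((n-2)/(1-rho^2)) = 1.4186 ~ t(5).
Step 5: Two-sided p-value from the t-distribution with 5 df = 0.215217.
Step 6: alpha = 0.05. fail to reject H0.

rho = 0.5357, p = 0.215217, fail to reject H0 at alpha = 0.05.


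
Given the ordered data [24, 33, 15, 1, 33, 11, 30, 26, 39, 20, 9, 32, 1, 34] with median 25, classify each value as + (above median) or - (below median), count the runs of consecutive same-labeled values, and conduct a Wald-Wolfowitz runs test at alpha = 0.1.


Step 1: Compute median = 25; label A = above, B = below.
Labels in order: BABBABAAABBABA  (n_A = 7, n_B = 7)
Step 2: Count runs R = 10.
Step 3: Under H0 (random ordering), E[R] = 2*n_A*n_B/(n_A+n_B) + 1 = 2*7*7/14 + 1 = 8.0000.
        Var[R] = 2*n_A*n_B*(2*n_A*n_B - n_A - n_B) / ((n_A+n_B)^2 * (n_A+n_B-1)) = 8232/2548 = 3.2308.
        SD[R] = 1.7974.
Step 4: Continuity-corrected z = (R - 0.5 - E[R]) / SD[R] = (10 - 0.5 - 8.0000) / 1.7974 = 0.8345.
Step 5: Two-sided p-value via normal approximation = 2*(1 - Phi(|z|)) = 0.403986.
Step 6: alpha = 0.1. fail to reject H0.

R = 10, z = 0.8345, p = 0.403986, fail to reject H0.


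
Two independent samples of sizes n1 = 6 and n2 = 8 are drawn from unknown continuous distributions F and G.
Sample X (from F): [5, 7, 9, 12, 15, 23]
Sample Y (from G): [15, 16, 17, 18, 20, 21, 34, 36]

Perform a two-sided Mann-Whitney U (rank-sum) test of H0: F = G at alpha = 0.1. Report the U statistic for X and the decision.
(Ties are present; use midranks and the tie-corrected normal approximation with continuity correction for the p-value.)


Step 1: Combine and sort all 14 observations; assign midranks.
sorted (value, group): (5,X), (7,X), (9,X), (12,X), (15,X), (15,Y), (16,Y), (17,Y), (18,Y), (20,Y), (21,Y), (23,X), (34,Y), (36,Y)
ranks: 5->1, 7->2, 9->3, 12->4, 15->5.5, 15->5.5, 16->7, 17->8, 18->9, 20->10, 21->11, 23->12, 34->13, 36->14
Step 2: Rank sum for X: R1 = 1 + 2 + 3 + 4 + 5.5 + 12 = 27.5.
Step 3: U_X = R1 - n1(n1+1)/2 = 27.5 - 6*7/2 = 27.5 - 21 = 6.5.
       U_Y = n1*n2 - U_X = 48 - 6.5 = 41.5.
Step 4: Ties are present, so use the tie-corrected normal approximation (with continuity correction) for the p-value.
Step 5: p-value = 0.028013; compare to alpha = 0.1. reject H0.

U_X = 6.5, p = 0.028013, reject H0 at alpha = 0.1.


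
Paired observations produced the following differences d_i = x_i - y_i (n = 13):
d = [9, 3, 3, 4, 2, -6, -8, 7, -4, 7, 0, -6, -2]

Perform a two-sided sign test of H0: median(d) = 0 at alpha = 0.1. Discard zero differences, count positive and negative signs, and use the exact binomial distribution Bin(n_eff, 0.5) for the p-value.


Step 1: Discard zero differences. Original n = 13; n_eff = number of nonzero differences = 12.
Nonzero differences (with sign): +9, +3, +3, +4, +2, -6, -8, +7, -4, +7, -6, -2
Step 2: Count signs: positive = 7, negative = 5.
Step 3: Under H0: P(positive) = 0.5, so the number of positives S ~ Bin(12, 0.5).
Step 4: Two-sided exact p-value = sum of Bin(12,0.5) probabilities at or below the observed probability = 0.774414.
Step 5: alpha = 0.1. fail to reject H0.

n_eff = 12, pos = 7, neg = 5, p = 0.774414, fail to reject H0.


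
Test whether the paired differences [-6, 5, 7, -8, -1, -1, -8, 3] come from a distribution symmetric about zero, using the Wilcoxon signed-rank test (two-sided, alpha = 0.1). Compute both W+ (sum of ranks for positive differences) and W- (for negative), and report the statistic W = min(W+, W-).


Step 1: Drop any zero differences (none here) and take |d_i|.
|d| = [6, 5, 7, 8, 1, 1, 8, 3]
Step 2: Midrank |d_i| (ties get averaged ranks).
ranks: |6|->5, |5|->4, |7|->6, |8|->7.5, |1|->1.5, |1|->1.5, |8|->7.5, |3|->3
Step 3: Attach original signs; sum ranks with positive sign and with negative sign.
W+ = 4 + 6 + 3 = 13
W- = 5 + 7.5 + 1.5 + 1.5 + 7.5 = 23
(Check: W+ + W- = 36 should equal n(n+1)/2 = 36.)
Step 4: Test statistic W = min(W+, W-) = 13.
Step 5: Ties in |d|, so use the tie-corrected normal approximation.
        E[W] = n(n+1)/4 = 8*9/4 = 18.
        Tie groups: |d|=1 (t=2), |d|=8 (t=2); sum(t^3 - t) = 12.
        Var[W] = n(n+1)(2n+1)/24 - sum(t^3-t)/48 = 1224/24 - 12/48 = 50.75.
        z = (W - E[W]) / sqrt(Var[W]) = (13 - 18) / 7.1239 = -0.7019.
        Two-sided p = 2*Phi(z) = 0.482765.
Step 6: alpha = 0.1. fail to reject H0.

W+ = 13, W- = 23, W = min = 13, p = 0.482765, fail to reject H0.


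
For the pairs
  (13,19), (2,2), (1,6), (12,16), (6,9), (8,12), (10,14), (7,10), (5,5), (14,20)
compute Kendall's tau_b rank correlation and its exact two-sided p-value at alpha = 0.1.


Step 1: Enumerate the 45 unordered pairs (i,j) with i<j and classify each by sign(x_j-x_i) * sign(y_j-y_i).
  (1,2):dx=-11,dy=-17->C; (1,3):dx=-12,dy=-13->C; (1,4):dx=-1,dy=-3->C; (1,5):dx=-7,dy=-10->C
  (1,6):dx=-5,dy=-7->C; (1,7):dx=-3,dy=-5->C; (1,8):dx=-6,dy=-9->C; (1,9):dx=-8,dy=-14->C
  (1,10):dx=+1,dy=+1->C; (2,3):dx=-1,dy=+4->D; (2,4):dx=+10,dy=+14->C; (2,5):dx=+4,dy=+7->C
  (2,6):dx=+6,dy=+10->C; (2,7):dx=+8,dy=+12->C; (2,8):dx=+5,dy=+8->C; (2,9):dx=+3,dy=+3->C
  (2,10):dx=+12,dy=+18->C; (3,4):dx=+11,dy=+10->C; (3,5):dx=+5,dy=+3->C; (3,6):dx=+7,dy=+6->C
  (3,7):dx=+9,dy=+8->C; (3,8):dx=+6,dy=+4->C; (3,9):dx=+4,dy=-1->D; (3,10):dx=+13,dy=+14->C
  (4,5):dx=-6,dy=-7->C; (4,6):dx=-4,dy=-4->C; (4,7):dx=-2,dy=-2->C; (4,8):dx=-5,dy=-6->C
  (4,9):dx=-7,dy=-11->C; (4,10):dx=+2,dy=+4->C; (5,6):dx=+2,dy=+3->C; (5,7):dx=+4,dy=+5->C
  (5,8):dx=+1,dy=+1->C; (5,9):dx=-1,dy=-4->C; (5,10):dx=+8,dy=+11->C; (6,7):dx=+2,dy=+2->C
  (6,8):dx=-1,dy=-2->C; (6,9):dx=-3,dy=-7->C; (6,10):dx=+6,dy=+8->C; (7,8):dx=-3,dy=-4->C
  (7,9):dx=-5,dy=-9->C; (7,10):dx=+4,dy=+6->C; (8,9):dx=-2,dy=-5->C; (8,10):dx=+7,dy=+10->C
  (9,10):dx=+9,dy=+15->C
Step 2: C = 43, D = 2, total pairs = 45.
Step 3: tau = (C - D)/(n(n-1)/2) = (43 - 2)/45 = 0.911111.
Step 4: Exact two-sided p-value (enumerate n! = 3628800 permutations of y under H0): p = 0.000030.
Step 5: alpha = 0.1. reject H0.

tau_b = 0.9111 (C=43, D=2), p = 0.000030, reject H0.


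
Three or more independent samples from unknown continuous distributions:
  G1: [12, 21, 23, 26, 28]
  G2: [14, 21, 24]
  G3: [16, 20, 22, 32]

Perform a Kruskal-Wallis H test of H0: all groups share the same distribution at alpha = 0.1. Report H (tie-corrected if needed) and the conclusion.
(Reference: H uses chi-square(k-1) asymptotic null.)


Step 1: Combine all N = 12 observations and assign midranks.
sorted (value, group, rank): (12,G1,1), (14,G2,2), (16,G3,3), (20,G3,4), (21,G1,5.5), (21,G2,5.5), (22,G3,7), (23,G1,8), (24,G2,9), (26,G1,10), (28,G1,11), (32,G3,12)
Step 2: Sum ranks within each group.
R_1 = 35.5 (n_1 = 5)
R_2 = 16.5 (n_2 = 3)
R_3 = 26 (n_3 = 4)
Step 3: H = 12/(N(N+1)) * sum(R_i^2/n_i) - 3(N+1)
     = 12/(12*13) * (35.5^2/5 + 16.5^2/3 + 26^2/4) - 3*13
     = 0.076923 * 511.8 - 39
     = 0.369231.
Step 4: Ties present; correction factor C = 1 - 6/(12^3 - 12) = 0.996503. Corrected H = 0.369231 / 0.996503 = 0.370526.
Step 5: Under H0, H ~ chi^2(2); p-value = 0.830886.
Step 6: alpha = 0.1. fail to reject H0.

H = 0.3705, df = 2, p = 0.830886, fail to reject H0.
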